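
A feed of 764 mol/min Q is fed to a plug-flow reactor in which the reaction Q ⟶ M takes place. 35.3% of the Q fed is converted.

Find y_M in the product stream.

Q reacted = 0.353 × 764 = 269.7 mol/min; ν_Q = −1, so ξ = 269.7/1 = 269.7 mol/min.
Outlet amounts (n = n₀ + ν ξ):
  Q: 764 − 1(269.7) = 494.3
  M: 0 + 1(269.7) = 269.7
Total out = 764 mol/min; y_M = 269.7 / 764 = 0.353.

0.353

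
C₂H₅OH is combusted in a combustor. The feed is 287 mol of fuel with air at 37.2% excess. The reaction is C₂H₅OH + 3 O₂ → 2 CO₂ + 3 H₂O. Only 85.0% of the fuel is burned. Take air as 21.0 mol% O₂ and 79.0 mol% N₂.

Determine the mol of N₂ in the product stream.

Stoichiometric O₂ = 3 × 287 = 861 mol; O₂ fed = 861 × 1.372 = 1181 mol.
N₂ fed = 1181 × 79/21 = 4444 mol.
Fuel reacted = 0.85 × 287 → ξ = 243.9 mol.
Outlet (n = n₀ + ν ξ):
  C₂H₅OH: 287 − 1(243.9) = 43.05
  O₂: 1181 − 3(243.9) = 449.4
  N₂: 4444 (inert)
  CO₂: 0 + 2(243.9) = 487.9
  H₂O: 0 + 3(243.9) = 731.8

4440 mol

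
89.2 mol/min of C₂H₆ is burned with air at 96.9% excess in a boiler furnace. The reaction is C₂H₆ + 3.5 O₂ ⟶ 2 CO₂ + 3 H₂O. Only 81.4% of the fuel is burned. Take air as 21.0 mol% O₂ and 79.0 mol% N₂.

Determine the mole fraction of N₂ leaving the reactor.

Stoichiometric O₂ = 3.5 × 89.2 = 312.2 mol/min; O₂ fed = 312.2 × 1.969 = 614.7 mol/min.
N₂ fed = 614.7 × 79/21 = 2313 mol/min.
Fuel reacted = 0.814 × 89.2 → ξ = 72.61 mol/min.
Outlet (n = n₀ + ν ξ):
  C₂H₆: 89.2 − 1(72.61) = 16.59
  O₂: 614.7 − 3.5(72.61) = 360.6
  N₂: 2313 (inert)
  CO₂: 0 + 2(72.61) = 145.2
  H₂O: 0 + 3(72.61) = 217.8
Total out = 3053 mol/min; y_N₂ = 2313 / 3053 = 0.7575.

0.758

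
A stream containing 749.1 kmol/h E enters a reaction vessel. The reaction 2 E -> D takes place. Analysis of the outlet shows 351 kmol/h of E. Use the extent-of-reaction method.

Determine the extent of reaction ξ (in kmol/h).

ξ = 199 kmol/h

For E: n = n₀ − 2ξ → 351 = 749.1 − 2ξ, giving ξ = 199.1 kmol/h.
Outlet amounts (n = n₀ + ν ξ):
  E: 749.1 − 2(199.1) = 351
  D: 0 + 1(199.1) = 199.1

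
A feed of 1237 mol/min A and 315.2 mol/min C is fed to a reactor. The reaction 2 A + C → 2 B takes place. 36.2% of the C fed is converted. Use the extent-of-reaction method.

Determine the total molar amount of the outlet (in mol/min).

C reacted = 0.362 × 315.2 = 114.1 mol/min; ν_C = −1, so ξ = 114.1/1 = 114.1 mol/min.
Outlet amounts (n = n₀ + ν ξ):
  A: 1237 − 2(114.1) = 1009
  C: 315.2 − 1(114.1) = 201.1
  B: 0 + 2(114.1) = 228.2
Total out = 1009 + 201.1 + 228.2 = 1438 mol/min.

1440 mol/min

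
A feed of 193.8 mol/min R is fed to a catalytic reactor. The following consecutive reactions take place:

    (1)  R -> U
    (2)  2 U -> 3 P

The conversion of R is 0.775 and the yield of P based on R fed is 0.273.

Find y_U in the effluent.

Conversion of R: R consumed = 1ξ₁ = 0.775 × 193.8 → ξ₁ = 150.2 mol/min.
Yield of P: 3ξ₂ / 193.8 = 0.273 → ξ₂ = 17.64 mol/min.
Outlet amounts (n = n₀ + Σ ν·ξ):
  R: 193.8 − 1(150.2) = 43.6
  U: 0 + 1(150.2) − 2(17.64) = 114.9
  P: 0 + 3(17.64) = 52.91
Total out = 211.4 mol/min; y_U = 114.9 / 211.4 = 0.5435.

0.544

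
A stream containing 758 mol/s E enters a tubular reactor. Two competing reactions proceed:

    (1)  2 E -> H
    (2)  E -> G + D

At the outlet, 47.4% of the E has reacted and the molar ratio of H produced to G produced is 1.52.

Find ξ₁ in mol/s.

Conversion of E: E consumed = 0.474 × 758 = 359.3 mol/s = 2ξ₁ + 1ξ₂.
Selectivity: 1ξ₁ / (1ξ₂) = 1.52 → ξ₁ = 1.52 ξ₂.
Substitute: (2·1.52 + 1) ξ₂ = 359.3 → ξ₂ = 88.93 mol/s, ξ₁ = 135.2 mol/s.
Outlet amounts (n = n₀ + Σ ν·ξ):
  E: 758 − 2(135.2) − 1(88.93) = 398.7
  H: 0 + 1(135.2) = 135.2
  G: 0 + 1(88.93) = 88.93
  D: 0 + 1(88.93) = 88.93

ξ₁ = 135 mol/s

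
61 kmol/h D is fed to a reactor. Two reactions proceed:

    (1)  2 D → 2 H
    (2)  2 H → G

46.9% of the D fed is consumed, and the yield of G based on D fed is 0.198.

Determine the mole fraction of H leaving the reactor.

Conversion of D: D consumed = 2ξ₁ = 0.469 × 61 → ξ₁ = 14.3 kmol/h.
Yield of G: 1ξ₂ / 61 = 0.198 → ξ₂ = 12.08 kmol/h.
Outlet amounts (n = n₀ + Σ ν·ξ):
  D: 61 − 2(14.3) = 32.39
  H: 0 + 2(14.3) − 2(12.08) = 4.453
  G: 0 + 1(12.08) = 12.08
Total out = 48.92 kmol/h; y_H = 4.453 / 48.92 = 0.09102.

0.091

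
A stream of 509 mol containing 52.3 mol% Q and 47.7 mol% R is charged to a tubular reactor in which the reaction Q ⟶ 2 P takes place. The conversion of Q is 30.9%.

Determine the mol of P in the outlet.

Q reacted = 0.309 × 266.2 = 82.26 mol; ν_Q = −1, so ξ = 82.26/1 = 82.26 mol.
Outlet amounts (n = n₀ + ν ξ):
  Q: 266.2 − 1(82.26) = 183.9
  P: 0 + 2(82.26) = 164.5
  R: 242.8 (inert)

165 mol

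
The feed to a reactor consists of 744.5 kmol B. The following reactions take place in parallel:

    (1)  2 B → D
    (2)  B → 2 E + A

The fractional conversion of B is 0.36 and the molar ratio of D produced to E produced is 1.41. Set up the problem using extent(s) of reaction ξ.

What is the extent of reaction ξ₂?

Conversion of B: B consumed = 0.36 × 744.5 = 268 kmol = 2ξ₁ + 1ξ₂.
Selectivity: 1ξ₁ / (2ξ₂) = 1.41 → ξ₁ = 2.82 ξ₂.
Substitute: (2·2.82 + 1) ξ₂ = 268 → ξ₂ = 40.36 kmol, ξ₁ = 113.8 kmol.
Outlet amounts (n = n₀ + Σ ν·ξ):
  B: 744.5 − 2(113.8) − 1(40.36) = 476.5
  D: 0 + 1(113.8) = 113.8
  E: 0 + 2(40.36) = 80.73
  A: 0 + 1(40.36) = 40.36

ξ₂ = 40.4 kmol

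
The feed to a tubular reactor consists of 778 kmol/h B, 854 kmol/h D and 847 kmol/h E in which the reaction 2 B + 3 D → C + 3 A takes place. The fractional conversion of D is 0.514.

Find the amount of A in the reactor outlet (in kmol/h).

439 kmol/h

D reacted = 0.514 × 854 = 439 kmol/h; ν_D = −3, so ξ = 439/3 = 146.3 kmol/h.
Outlet amounts (n = n₀ + ν ξ):
  B: 778 − 2(146.3) = 485.4
  D: 854 − 3(146.3) = 415
  C: 0 + 1(146.3) = 146.3
  A: 0 + 3(146.3) = 439
  E: 847 (inert)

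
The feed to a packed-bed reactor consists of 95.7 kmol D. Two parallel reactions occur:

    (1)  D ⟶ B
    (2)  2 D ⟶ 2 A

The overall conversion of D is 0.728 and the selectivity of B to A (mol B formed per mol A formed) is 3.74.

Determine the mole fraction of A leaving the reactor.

0.154

Conversion of D: D consumed = 0.728 × 95.7 = 69.67 kmol = 1ξ₁ + 2ξ₂.
Selectivity: 1ξ₁ / (2ξ₂) = 3.74 → ξ₁ = 7.48 ξ₂.
Substitute: (1·7.48 + 2) ξ₂ = 69.67 → ξ₂ = 7.349 kmol, ξ₁ = 54.97 kmol.
Outlet amounts (n = n₀ + Σ ν·ξ):
  D: 95.7 − 1(54.97) − 2(7.349) = 26.03
  B: 0 + 1(54.97) = 54.97
  A: 0 + 2(7.349) = 14.7
Total out = 95.7 kmol; y_A = 14.7 / 95.7 = 0.1536.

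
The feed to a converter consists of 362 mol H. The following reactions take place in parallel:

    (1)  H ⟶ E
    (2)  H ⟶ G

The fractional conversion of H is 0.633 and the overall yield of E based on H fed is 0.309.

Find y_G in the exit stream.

Yield of E: 1ξ₁ / 362 = 0.309 → ξ₁ = 111.9 mol.
Conversion of H: 1ξ₁ + 1ξ₂ = 0.633 × 362 = 229.1 → ξ₂ = 117.3 mol.
Outlet amounts (n = n₀ + Σ ν·ξ):
  H: 362 − 1(111.9) − 1(117.3) = 132.9
  E: 0 + 1(111.9) = 111.9
  G: 0 + 1(117.3) = 117.3
Total out = 362 mol; y_G = 117.3 / 362 = 0.324.

0.324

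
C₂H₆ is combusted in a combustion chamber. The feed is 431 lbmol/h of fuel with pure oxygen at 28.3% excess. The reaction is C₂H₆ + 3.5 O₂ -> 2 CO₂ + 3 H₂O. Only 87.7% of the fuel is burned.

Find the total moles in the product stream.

Stoichiometric O₂ = 3.5 × 431 = 1508 lbmol/h; O₂ fed = 1508 × 1.283 = 1935 lbmol/h.
Fuel reacted = 0.877 × 431 → ξ = 378 lbmol/h.
Outlet (n = n₀ + ν ξ):
  C₂H₆: 431 − 1(378) = 53.01
  O₂: 1935 − 3.5(378) = 612.5
  CO₂: 0 + 2(378) = 756
  H₂O: 0 + 3(378) = 1134
Total out = 53.01 + 612.5 + 756 + 1134 = 2555 lbmol/h.

2560 lbmol/h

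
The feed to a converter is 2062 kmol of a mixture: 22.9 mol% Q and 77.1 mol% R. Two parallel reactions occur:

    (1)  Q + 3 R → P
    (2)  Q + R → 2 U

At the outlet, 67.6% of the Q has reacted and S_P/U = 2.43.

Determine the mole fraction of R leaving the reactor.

Conversion of Q: Q consumed = 0.676 × 472.2 = 319.2 kmol = 1ξ₁ + 1ξ₂.
Selectivity: 1ξ₁ / (2ξ₂) = 2.43 → ξ₁ = 4.86 ξ₂.
Substitute: (1·4.86 + 1) ξ₂ = 319.2 → ξ₂ = 54.47 kmol, ξ₁ = 264.7 kmol.
Outlet amounts (n = n₀ + Σ ν·ξ):
  Q: 472.2 − 1(264.7) − 1(54.47) = 153
  R: 1590 − 3(264.7) − 1(54.47) = 741.1
  P: 0 + 1(264.7) = 264.7
  U: 0 + 2(54.47) = 108.9
Total out = 1268 kmol; y_R = 741.1 / 1268 = 0.5846.

0.585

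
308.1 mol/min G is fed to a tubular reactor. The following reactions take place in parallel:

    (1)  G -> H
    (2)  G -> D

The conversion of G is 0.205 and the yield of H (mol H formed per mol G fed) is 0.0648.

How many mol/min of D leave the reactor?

Yield of H: 1ξ₁ / 308.1 = 0.0648 → ξ₁ = 19.96 mol/min.
Conversion of G: 1ξ₁ + 1ξ₂ = 0.205 × 308.1 = 63.16 → ξ₂ = 43.2 mol/min.
Outlet amounts (n = n₀ + Σ ν·ξ):
  G: 308.1 − 1(19.96) − 1(43.2) = 244.9
  H: 0 + 1(19.96) = 19.96
  D: 0 + 1(43.2) = 43.2

43.2 mol/min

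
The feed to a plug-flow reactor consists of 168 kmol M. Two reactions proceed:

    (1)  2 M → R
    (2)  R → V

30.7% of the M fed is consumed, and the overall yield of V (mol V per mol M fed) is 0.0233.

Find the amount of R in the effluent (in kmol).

Conversion of M: M consumed = 2ξ₁ = 0.307 × 168 → ξ₁ = 25.79 kmol.
Yield of V: 1ξ₂ / 168 = 0.0233 → ξ₂ = 3.914 kmol.
Outlet amounts (n = n₀ + Σ ν·ξ):
  M: 168 − 2(25.79) = 116.4
  R: 0 + 1(25.79) − 1(3.914) = 21.87
  V: 0 + 1(3.914) = 3.914

21.9 kmol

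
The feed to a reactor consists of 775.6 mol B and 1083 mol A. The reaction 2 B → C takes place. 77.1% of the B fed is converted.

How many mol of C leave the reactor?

B reacted = 0.771 × 775.6 = 598 mol; ν_B = −2, so ξ = 598/2 = 299 mol.
Outlet amounts (n = n₀ + ν ξ):
  B: 775.6 − 2(299) = 177.6
  C: 0 + 1(299) = 299
  A: 1083 (inert)

299 mol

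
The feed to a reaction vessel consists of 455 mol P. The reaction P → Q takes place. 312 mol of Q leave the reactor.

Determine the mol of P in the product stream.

For Q: n = n₀ + 1ξ → 312 = 0 + 1ξ, giving ξ = 312 mol.
Outlet amounts (n = n₀ + ν ξ):
  P: 455 − 1(312) = 143
  Q: 0 + 1(312) = 312

143 mol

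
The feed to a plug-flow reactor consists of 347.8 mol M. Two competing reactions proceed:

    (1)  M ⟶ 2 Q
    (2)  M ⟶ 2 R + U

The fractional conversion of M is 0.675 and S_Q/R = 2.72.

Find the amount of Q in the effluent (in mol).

Conversion of M: M consumed = 0.675 × 347.8 = 234.8 mol = 1ξ₁ + 1ξ₂.
Selectivity: 2ξ₁ / (2ξ₂) = 2.72 → ξ₁ = 2.72 ξ₂.
Substitute: (1·2.72 + 1) ξ₂ = 234.8 → ξ₂ = 63.11 mol, ξ₁ = 171.7 mol.
Outlet amounts (n = n₀ + Σ ν·ξ):
  M: 347.8 − 1(171.7) − 1(63.11) = 113
  Q: 0 + 2(171.7) = 343.3
  R: 0 + 2(63.11) = 126.2
  U: 0 + 1(63.11) = 63.11

343 mol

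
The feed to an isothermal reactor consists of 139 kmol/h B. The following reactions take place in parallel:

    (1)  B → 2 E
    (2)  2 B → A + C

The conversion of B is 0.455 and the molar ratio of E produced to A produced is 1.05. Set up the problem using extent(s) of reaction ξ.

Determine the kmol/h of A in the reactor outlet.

Conversion of B: B consumed = 0.455 × 139 = 63.25 kmol/h = 1ξ₁ + 2ξ₂.
Selectivity: 2ξ₁ / (1ξ₂) = 1.05 → ξ₁ = 0.525 ξ₂.
Substitute: (1·0.525 + 2) ξ₂ = 63.25 → ξ₂ = 25.05 kmol/h, ξ₁ = 13.15 kmol/h.
Outlet amounts (n = n₀ + Σ ν·ξ):
  B: 139 − 1(13.15) − 2(25.05) = 75.75
  E: 0 + 2(13.15) = 26.3
  A: 0 + 1(25.05) = 25.05
  C: 0 + 1(25.05) = 25.05

25 kmol/h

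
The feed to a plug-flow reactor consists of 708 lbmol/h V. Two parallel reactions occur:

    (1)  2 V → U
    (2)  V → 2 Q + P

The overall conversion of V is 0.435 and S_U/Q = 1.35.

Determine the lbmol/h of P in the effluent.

48.1 lbmol/h

Conversion of V: V consumed = 0.435 × 708 = 308 lbmol/h = 2ξ₁ + 1ξ₂.
Selectivity: 1ξ₁ / (2ξ₂) = 1.35 → ξ₁ = 2.7 ξ₂.
Substitute: (2·2.7 + 1) ξ₂ = 308 → ξ₂ = 48.12 lbmol/h, ξ₁ = 129.9 lbmol/h.
Outlet amounts (n = n₀ + Σ ν·ξ):
  V: 708 − 2(129.9) − 1(48.12) = 400
  U: 0 + 1(129.9) = 129.9
  Q: 0 + 2(48.12) = 96.24
  P: 0 + 1(48.12) = 48.12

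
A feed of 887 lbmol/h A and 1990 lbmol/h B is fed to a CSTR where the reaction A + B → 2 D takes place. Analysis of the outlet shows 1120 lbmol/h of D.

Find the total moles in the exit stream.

For D: n = n₀ + 2ξ → 1120 = 0 + 2ξ, giving ξ = 560 lbmol/h.
Outlet amounts (n = n₀ + ν ξ):
  A: 887 − 1(560) = 327
  B: 1990 − 1(560) = 1430
  D: 0 + 2(560) = 1120
Total out = 327 + 1430 + 1120 = 2877 lbmol/h.

2880 lbmol/h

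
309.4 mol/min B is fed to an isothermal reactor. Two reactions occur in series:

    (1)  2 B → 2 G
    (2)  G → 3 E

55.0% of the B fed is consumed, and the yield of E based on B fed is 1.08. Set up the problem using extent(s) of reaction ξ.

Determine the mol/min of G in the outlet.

58.8 mol/min

Conversion of B: B consumed = 2ξ₁ = 0.55 × 309.4 → ξ₁ = 85.08 mol/min.
Yield of E: 3ξ₂ / 309.4 = 1.08 → ξ₂ = 111.4 mol/min.
Outlet amounts (n = n₀ + Σ ν·ξ):
  B: 309.4 − 2(85.08) = 139.2
  G: 0 + 2(85.08) − 1(111.4) = 58.79
  E: 0 + 3(111.4) = 334.2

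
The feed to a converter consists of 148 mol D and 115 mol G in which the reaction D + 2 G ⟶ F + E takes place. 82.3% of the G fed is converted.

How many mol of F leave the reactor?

G reacted = 0.823 × 115 = 94.64 mol; ν_G = −2, so ξ = 94.64/2 = 47.32 mol.
Outlet amounts (n = n₀ + ν ξ):
  D: 148 − 1(47.32) = 100.7
  G: 115 − 2(47.32) = 20.36
  F: 0 + 1(47.32) = 47.32
  E: 0 + 1(47.32) = 47.32

47.3 mol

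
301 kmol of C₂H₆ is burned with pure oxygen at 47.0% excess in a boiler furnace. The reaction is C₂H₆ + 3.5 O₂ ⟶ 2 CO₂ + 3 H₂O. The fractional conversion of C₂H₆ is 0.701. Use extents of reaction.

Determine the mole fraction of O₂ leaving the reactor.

Stoichiometric O₂ = 3.5 × 301 = 1054 kmol; O₂ fed = 1054 × 1.470 = 1549 kmol.
Fuel reacted = 0.701 × 301 → ξ = 211 kmol.
Outlet (n = n₀ + ν ξ):
  C₂H₆: 301 − 1(211) = 90
  O₂: 1549 − 3.5(211) = 810.1
  CO₂: 0 + 2(211) = 422
  H₂O: 0 + 3(211) = 633
Total out = 1955 kmol; y_O₂ = 810.1 / 1955 = 0.4144.

0.414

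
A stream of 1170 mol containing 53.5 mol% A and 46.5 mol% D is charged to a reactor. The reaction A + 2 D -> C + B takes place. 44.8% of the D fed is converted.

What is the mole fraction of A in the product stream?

D reacted = 0.448 × 544 = 243.7 mol; ν_D = −2, so ξ = 243.7/2 = 121.9 mol.
Outlet amounts (n = n₀ + ν ξ):
  A: 626 − 1(121.9) = 504.1
  D: 544 − 2(121.9) = 300.3
  C: 0 + 1(121.9) = 121.9
  B: 0 + 1(121.9) = 121.9
Total out = 1048 mol; y_A = 504.1 / 1048 = 0.4809.

0.481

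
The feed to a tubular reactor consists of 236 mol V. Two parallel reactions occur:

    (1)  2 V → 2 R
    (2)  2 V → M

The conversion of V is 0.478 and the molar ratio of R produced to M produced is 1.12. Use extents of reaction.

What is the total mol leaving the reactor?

Conversion of V: V consumed = 0.478 × 236 = 112.8 mol = 2ξ₁ + 2ξ₂.
Selectivity: 2ξ₁ / (1ξ₂) = 1.12 → ξ₁ = 0.56 ξ₂.
Substitute: (2·0.56 + 2) ξ₂ = 112.8 → ξ₂ = 36.16 mol, ξ₁ = 20.25 mol.
Outlet amounts (n = n₀ + Σ ν·ξ):
  V: 236 − 2(20.25) − 2(36.16) = 123.2
  R: 0 + 2(20.25) = 40.5
  M: 0 + 1(36.16) = 36.16
Total out = 123.2 + 40.5 + 36.16 = 199.8 mol.

200 mol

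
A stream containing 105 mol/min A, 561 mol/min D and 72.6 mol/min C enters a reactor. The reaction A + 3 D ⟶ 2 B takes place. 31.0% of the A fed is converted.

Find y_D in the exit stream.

0.688

A reacted = 0.31 × 105 = 32.55 mol/min; ν_A = −1, so ξ = 32.55/1 = 32.55 mol/min.
Outlet amounts (n = n₀ + ν ξ):
  A: 105 − 1(32.55) = 72.45
  D: 561 − 3(32.55) = 463.4
  B: 0 + 2(32.55) = 65.1
  C: 72.6 (inert)
Total out = 673.5 mol/min; y_D = 463.4 / 673.5 = 0.688.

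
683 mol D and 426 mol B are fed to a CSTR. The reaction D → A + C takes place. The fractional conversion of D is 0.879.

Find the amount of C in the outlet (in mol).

D reacted = 0.879 × 683 = 600.4 mol; ν_D = −1, so ξ = 600.4/1 = 600.4 mol.
Outlet amounts (n = n₀ + ν ξ):
  D: 683 − 1(600.4) = 82.64
  A: 0 + 1(600.4) = 600.4
  C: 0 + 1(600.4) = 600.4
  B: 426 (inert)

600 mol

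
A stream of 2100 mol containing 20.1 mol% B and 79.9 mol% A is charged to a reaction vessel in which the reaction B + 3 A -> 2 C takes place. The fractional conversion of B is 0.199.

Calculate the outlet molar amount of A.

1430 mol

B reacted = 0.199 × 422.1 = 84 mol; ν_B = −1, so ξ = 84/1 = 84 mol.
Outlet amounts (n = n₀ + ν ξ):
  B: 422.1 − 1(84) = 338.1
  A: 1678 − 3(84) = 1426
  C: 0 + 2(84) = 168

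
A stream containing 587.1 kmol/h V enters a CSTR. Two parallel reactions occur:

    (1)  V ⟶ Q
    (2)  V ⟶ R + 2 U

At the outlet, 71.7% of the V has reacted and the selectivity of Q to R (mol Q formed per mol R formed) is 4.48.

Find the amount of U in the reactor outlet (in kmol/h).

Conversion of V: V consumed = 0.717 × 587.1 = 421 kmol/h = 1ξ₁ + 1ξ₂.
Selectivity: 1ξ₁ / (1ξ₂) = 4.48 → ξ₁ = 4.48 ξ₂.
Substitute: (1·4.48 + 1) ξ₂ = 421 → ξ₂ = 76.82 kmol/h, ξ₁ = 344.1 kmol/h.
Outlet amounts (n = n₀ + Σ ν·ξ):
  V: 587.1 − 1(344.1) − 1(76.82) = 166.1
  Q: 0 + 1(344.1) = 344.1
  R: 0 + 1(76.82) = 76.82
  U: 0 + 2(76.82) = 153.6

154 kmol/h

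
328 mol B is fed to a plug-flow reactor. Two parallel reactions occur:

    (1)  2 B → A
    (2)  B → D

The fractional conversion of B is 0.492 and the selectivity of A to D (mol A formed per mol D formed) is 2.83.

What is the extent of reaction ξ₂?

ξ₂ = 24.2 mol

Conversion of B: B consumed = 0.492 × 328 = 161.4 mol = 2ξ₁ + 1ξ₂.
Selectivity: 1ξ₁ / (1ξ₂) = 2.83 → ξ₁ = 2.83 ξ₂.
Substitute: (2·2.83 + 1) ξ₂ = 161.4 → ξ₂ = 24.23 mol, ξ₁ = 68.57 mol.
Outlet amounts (n = n₀ + Σ ν·ξ):
  B: 328 − 2(68.57) − 1(24.23) = 166.6
  A: 0 + 1(68.57) = 68.57
  D: 0 + 1(24.23) = 24.23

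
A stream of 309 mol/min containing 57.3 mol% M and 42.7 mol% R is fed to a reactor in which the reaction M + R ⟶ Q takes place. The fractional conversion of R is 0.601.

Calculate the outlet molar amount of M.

R reacted = 0.601 × 131.9 = 79.3 mol/min; ν_R = −1, so ξ = 79.3/1 = 79.3 mol/min.
Outlet amounts (n = n₀ + ν ξ):
  M: 177.1 − 1(79.3) = 97.76
  R: 131.9 − 1(79.3) = 52.65
  Q: 0 + 1(79.3) = 79.3

97.8 mol/min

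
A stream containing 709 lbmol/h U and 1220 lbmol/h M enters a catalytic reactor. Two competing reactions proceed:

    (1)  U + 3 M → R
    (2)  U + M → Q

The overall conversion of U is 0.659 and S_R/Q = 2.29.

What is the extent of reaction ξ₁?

Conversion of U: U consumed = 0.659 × 709 = 467.2 lbmol/h = 1ξ₁ + 1ξ₂.
Selectivity: 1ξ₁ / (1ξ₂) = 2.29 → ξ₁ = 2.29 ξ₂.
Substitute: (1·2.29 + 1) ξ₂ = 467.2 → ξ₂ = 142 lbmol/h, ξ₁ = 325.2 lbmol/h.
Outlet amounts (n = n₀ + Σ ν·ξ):
  U: 709 − 1(325.2) − 1(142) = 241.8
  M: 1220 − 3(325.2) − 1(142) = 102.3
  R: 0 + 1(325.2) = 325.2
  Q: 0 + 1(142) = 142

ξ₁ = 325 lbmol/h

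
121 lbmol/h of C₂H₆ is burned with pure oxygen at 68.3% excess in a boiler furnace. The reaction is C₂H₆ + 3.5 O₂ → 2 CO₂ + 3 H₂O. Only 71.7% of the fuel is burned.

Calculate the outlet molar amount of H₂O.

260 lbmol/h

Stoichiometric O₂ = 3.5 × 121 = 423.5 lbmol/h; O₂ fed = 423.5 × 1.683 = 712.8 lbmol/h.
Fuel reacted = 0.717 × 121 → ξ = 86.76 lbmol/h.
Outlet (n = n₀ + ν ξ):
  C₂H₆: 121 − 1(86.76) = 34.24
  O₂: 712.8 − 3.5(86.76) = 409.1
  CO₂: 0 + 2(86.76) = 173.5
  H₂O: 0 + 3(86.76) = 260.3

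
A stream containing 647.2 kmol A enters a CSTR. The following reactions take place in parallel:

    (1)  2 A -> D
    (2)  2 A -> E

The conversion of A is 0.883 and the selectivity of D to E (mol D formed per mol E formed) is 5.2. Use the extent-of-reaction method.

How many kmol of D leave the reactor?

240 kmol

Conversion of A: A consumed = 0.883 × 647.2 = 571.5 kmol = 2ξ₁ + 2ξ₂.
Selectivity: 1ξ₁ / (1ξ₂) = 5.2 → ξ₁ = 5.2 ξ₂.
Substitute: (2·5.2 + 2) ξ₂ = 571.5 → ξ₂ = 46.09 kmol, ξ₁ = 239.7 kmol.
Outlet amounts (n = n₀ + Σ ν·ξ):
  A: 647.2 − 2(239.7) − 2(46.09) = 75.72
  D: 0 + 1(239.7) = 239.7
  E: 0 + 1(46.09) = 46.09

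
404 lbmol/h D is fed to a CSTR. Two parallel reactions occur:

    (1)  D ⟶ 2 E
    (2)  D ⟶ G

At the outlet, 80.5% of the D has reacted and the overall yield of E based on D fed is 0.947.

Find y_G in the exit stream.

Yield of E: 2ξ₁ / 404 = 0.947 → ξ₁ = 191.3 lbmol/h.
Conversion of D: 1ξ₁ + 1ξ₂ = 0.805 × 404 = 325.2 → ξ₂ = 133.9 lbmol/h.
Outlet amounts (n = n₀ + Σ ν·ξ):
  D: 404 − 1(191.3) − 1(133.9) = 78.78
  E: 0 + 2(191.3) = 382.6
  G: 0 + 1(133.9) = 133.9
Total out = 595.3 lbmol/h; y_G = 133.9 / 595.3 = 0.225.

0.225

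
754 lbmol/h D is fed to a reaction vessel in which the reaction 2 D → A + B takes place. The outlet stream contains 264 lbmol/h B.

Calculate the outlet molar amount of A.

264 lbmol/h

For B: n = n₀ + 1ξ → 264 = 0 + 1ξ, giving ξ = 264 lbmol/h.
Outlet amounts (n = n₀ + ν ξ):
  D: 754 − 2(264) = 226
  A: 0 + 1(264) = 264
  B: 0 + 1(264) = 264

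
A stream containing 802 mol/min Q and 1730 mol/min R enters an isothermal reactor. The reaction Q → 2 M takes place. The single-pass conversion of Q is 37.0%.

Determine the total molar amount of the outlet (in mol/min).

2830 mol/min

Q reacted = 0.37 × 802 = 296.7 mol/min; ν_Q = −1, so ξ = 296.7/1 = 296.7 mol/min.
Outlet amounts (n = n₀ + ν ξ):
  Q: 802 − 1(296.7) = 505.3
  M: 0 + 2(296.7) = 593.5
  R: 1730 (inert)
Total out = 505.3 + 593.5 + 1730 = 2829 mol/min.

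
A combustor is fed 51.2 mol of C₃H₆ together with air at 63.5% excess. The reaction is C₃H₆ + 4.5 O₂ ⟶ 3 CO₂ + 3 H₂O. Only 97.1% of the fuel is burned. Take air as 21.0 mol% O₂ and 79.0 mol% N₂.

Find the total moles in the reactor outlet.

Stoichiometric O₂ = 4.5 × 51.2 = 230.4 mol; O₂ fed = 230.4 × 1.635 = 376.7 mol.
N₂ fed = 376.7 × 79/21 = 1417 mol.
Fuel reacted = 0.971 × 51.2 → ξ = 49.72 mol.
Outlet (n = n₀ + ν ξ):
  C₃H₆: 51.2 − 1(49.72) = 1.485
  O₂: 376.7 − 4.5(49.72) = 153
  N₂: 1417 (inert)
  CO₂: 0 + 3(49.72) = 149.1
  H₂O: 0 + 3(49.72) = 149.1
Total out = 1.485 + 153 + 1417 + 149.1 + 149.1 = 1870 mol.

1870 mol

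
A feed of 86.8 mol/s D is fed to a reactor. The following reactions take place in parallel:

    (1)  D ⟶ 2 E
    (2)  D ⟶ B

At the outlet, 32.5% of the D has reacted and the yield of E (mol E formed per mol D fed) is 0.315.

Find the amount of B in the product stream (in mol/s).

Yield of E: 2ξ₁ / 86.8 = 0.315 → ξ₁ = 13.67 mol/s.
Conversion of D: 1ξ₁ + 1ξ₂ = 0.325 × 86.8 = 28.21 → ξ₂ = 14.54 mol/s.
Outlet amounts (n = n₀ + Σ ν·ξ):
  D: 86.8 − 1(13.67) − 1(14.54) = 58.59
  E: 0 + 2(13.67) = 27.34
  B: 0 + 1(14.54) = 14.54

14.5 mol/s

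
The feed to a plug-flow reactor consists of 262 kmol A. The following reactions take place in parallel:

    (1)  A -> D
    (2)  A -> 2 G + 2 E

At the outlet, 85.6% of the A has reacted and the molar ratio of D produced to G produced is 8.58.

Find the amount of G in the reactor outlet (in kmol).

Conversion of A: A consumed = 0.856 × 262 = 224.3 kmol = 1ξ₁ + 1ξ₂.
Selectivity: 1ξ₁ / (2ξ₂) = 8.58 → ξ₁ = 17.16 ξ₂.
Substitute: (1·17.16 + 1) ξ₂ = 224.3 → ξ₂ = 12.35 kmol, ξ₁ = 211.9 kmol.
Outlet amounts (n = n₀ + Σ ν·ξ):
  A: 262 − 1(211.9) − 1(12.35) = 37.73
  D: 0 + 1(211.9) = 211.9
  G: 0 + 2(12.35) = 24.7
  E: 0 + 2(12.35) = 24.7

24.7 kmol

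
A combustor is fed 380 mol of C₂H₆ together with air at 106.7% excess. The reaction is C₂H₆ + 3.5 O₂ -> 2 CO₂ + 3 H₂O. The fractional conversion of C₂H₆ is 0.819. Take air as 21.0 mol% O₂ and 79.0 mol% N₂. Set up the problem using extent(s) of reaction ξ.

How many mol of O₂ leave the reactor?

1660 mol

Stoichiometric O₂ = 3.5 × 380 = 1330 mol; O₂ fed = 1330 × 2.067 = 2749 mol.
N₂ fed = 2749 × 79/21 = 10340 mol.
Fuel reacted = 0.819 × 380 → ξ = 311.2 mol.
Outlet (n = n₀ + ν ξ):
  C₂H₆: 380 − 1(311.2) = 68.78
  O₂: 2749 − 3.5(311.2) = 1660
  N₂: 10340 (inert)
  CO₂: 0 + 2(311.2) = 622.4
  H₂O: 0 + 3(311.2) = 933.7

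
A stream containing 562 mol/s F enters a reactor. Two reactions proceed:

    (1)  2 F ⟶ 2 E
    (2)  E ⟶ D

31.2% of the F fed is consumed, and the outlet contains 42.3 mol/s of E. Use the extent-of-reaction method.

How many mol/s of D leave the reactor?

Conversion of F: F consumed = 2ξ₁ = 0.312 × 562 → ξ₁ = 87.67 mol/s.
E balance: n_E = 0 + 2ξ₁ − 1ξ₂ = 42.3 → ξ₂ = (2·87.67 − 42.3)/1 = 133 mol/s.
Outlet amounts (n = n₀ + Σ ν·ξ):
  F: 562 − 2(87.67) = 386.7
  E: 0 + 2(87.67) − 1(133) = 42.3
  D: 0 + 1(133) = 133

133 mol/s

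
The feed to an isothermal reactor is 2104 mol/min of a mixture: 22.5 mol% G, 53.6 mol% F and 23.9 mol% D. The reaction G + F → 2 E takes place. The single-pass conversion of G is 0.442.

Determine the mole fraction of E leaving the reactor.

G reacted = 0.442 × 473.4 = 209.2 mol/min; ν_G = −1, so ξ = 209.2/1 = 209.2 mol/min.
Outlet amounts (n = n₀ + ν ξ):
  G: 473.4 − 1(209.2) = 264.2
  F: 1128 − 1(209.2) = 918.5
  E: 0 + 2(209.2) = 418.5
  D: 502.9 (inert)
Total out = 2104 mol/min; y_E = 418.5 / 2104 = 0.1989.

0.199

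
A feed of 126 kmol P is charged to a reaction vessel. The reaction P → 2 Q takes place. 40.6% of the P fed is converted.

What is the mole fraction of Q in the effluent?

P reacted = 0.406 × 126 = 51.16 kmol; ν_P = −1, so ξ = 51.16/1 = 51.16 kmol.
Outlet amounts (n = n₀ + ν ξ):
  P: 126 − 1(51.16) = 74.84
  Q: 0 + 2(51.16) = 102.3
Total out = 177.2 kmol; y_Q = 102.3 / 177.2 = 0.5775.

0.578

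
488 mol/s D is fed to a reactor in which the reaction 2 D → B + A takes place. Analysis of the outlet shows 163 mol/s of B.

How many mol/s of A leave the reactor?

For B: n = n₀ + 1ξ → 163 = 0 + 1ξ, giving ξ = 163 mol/s.
Outlet amounts (n = n₀ + ν ξ):
  D: 488 − 2(163) = 162
  B: 0 + 1(163) = 163
  A: 0 + 1(163) = 163

163 mol/s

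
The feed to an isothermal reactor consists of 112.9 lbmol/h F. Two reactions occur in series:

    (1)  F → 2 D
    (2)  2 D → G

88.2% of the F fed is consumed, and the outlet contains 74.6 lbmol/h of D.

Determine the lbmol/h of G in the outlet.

Conversion of F: F consumed = 1ξ₁ = 0.882 × 112.9 → ξ₁ = 99.58 lbmol/h.
D balance: n_D = 0 + 2ξ₁ − 2ξ₂ = 74.6 → ξ₂ = (2·99.58 − 74.6)/2 = 62.28 lbmol/h.
Outlet amounts (n = n₀ + Σ ν·ξ):
  F: 112.9 − 1(99.58) = 13.32
  D: 0 + 2(99.58) − 2(62.28) = 74.6
  G: 0 + 1(62.28) = 62.28

62.3 lbmol/h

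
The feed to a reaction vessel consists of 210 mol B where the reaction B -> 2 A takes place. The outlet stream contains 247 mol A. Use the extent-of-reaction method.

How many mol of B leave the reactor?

86.5 mol

For A: n = n₀ + 2ξ → 247 = 0 + 2ξ, giving ξ = 123.5 mol.
Outlet amounts (n = n₀ + ν ξ):
  B: 210 − 1(123.5) = 86.5
  A: 0 + 2(123.5) = 247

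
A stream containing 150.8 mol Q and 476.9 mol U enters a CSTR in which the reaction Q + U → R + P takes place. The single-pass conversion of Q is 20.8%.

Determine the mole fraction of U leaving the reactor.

Q reacted = 0.208 × 150.8 = 31.37 mol; ν_Q = −1, so ξ = 31.37/1 = 31.37 mol.
Outlet amounts (n = n₀ + ν ξ):
  Q: 150.8 − 1(31.37) = 119.4
  U: 476.9 − 1(31.37) = 445.5
  R: 0 + 1(31.37) = 31.37
  P: 0 + 1(31.37) = 31.37
Total out = 627.7 mol; y_U = 445.5 / 627.7 = 0.7098.

0.71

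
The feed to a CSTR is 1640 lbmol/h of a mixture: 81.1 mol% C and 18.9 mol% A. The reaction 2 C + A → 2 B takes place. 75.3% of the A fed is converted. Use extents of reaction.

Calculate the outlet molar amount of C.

A reacted = 0.753 × 310 = 233.4 lbmol/h; ν_A = −1, so ξ = 233.4/1 = 233.4 lbmol/h.
Outlet amounts (n = n₀ + ν ξ):
  C: 1330 − 2(233.4) = 863.2
  A: 310 − 1(233.4) = 76.56
  B: 0 + 2(233.4) = 466.8

863 lbmol/h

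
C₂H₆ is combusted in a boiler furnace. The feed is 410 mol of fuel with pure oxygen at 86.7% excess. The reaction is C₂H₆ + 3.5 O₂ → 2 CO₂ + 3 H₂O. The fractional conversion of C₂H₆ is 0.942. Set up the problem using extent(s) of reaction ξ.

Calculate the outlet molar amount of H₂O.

1160 mol

Stoichiometric O₂ = 3.5 × 410 = 1435 mol; O₂ fed = 1435 × 1.867 = 2679 mol.
Fuel reacted = 0.942 × 410 → ξ = 386.2 mol.
Outlet (n = n₀ + ν ξ):
  C₂H₆: 410 − 1(386.2) = 23.78
  O₂: 2679 − 3.5(386.2) = 1327
  CO₂: 0 + 2(386.2) = 772.4
  H₂O: 0 + 3(386.2) = 1159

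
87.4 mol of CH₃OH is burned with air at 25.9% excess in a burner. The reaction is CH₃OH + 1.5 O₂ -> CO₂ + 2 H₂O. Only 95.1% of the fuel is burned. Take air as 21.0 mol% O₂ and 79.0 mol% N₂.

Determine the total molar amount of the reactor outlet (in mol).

915 mol

Stoichiometric O₂ = 1.5 × 87.4 = 131.1 mol; O₂ fed = 131.1 × 1.259 = 165.1 mol.
N₂ fed = 165.1 × 79/21 = 620.9 mol.
Fuel reacted = 0.951 × 87.4 → ξ = 83.12 mol.
Outlet (n = n₀ + ν ξ):
  CH₃OH: 87.4 − 1(83.12) = 4.283
  O₂: 165.1 − 1.5(83.12) = 40.38
  N₂: 620.9 (inert)
  CO₂: 0 + 1(83.12) = 83.12
  H₂O: 0 + 2(83.12) = 166.2
Total out = 4.283 + 40.38 + 620.9 + 83.12 + 166.2 = 914.9 mol.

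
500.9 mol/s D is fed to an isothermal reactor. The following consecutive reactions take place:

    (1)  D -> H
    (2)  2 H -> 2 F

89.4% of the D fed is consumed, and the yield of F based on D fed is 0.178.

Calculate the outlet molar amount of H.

Conversion of D: D consumed = 1ξ₁ = 0.894 × 500.9 → ξ₁ = 447.8 mol/s.
Yield of F: 2ξ₂ / 500.9 = 0.178 → ξ₂ = 44.58 mol/s.
Outlet amounts (n = n₀ + Σ ν·ξ):
  D: 500.9 − 1(447.8) = 53.1
  H: 0 + 1(447.8) − 2(44.58) = 358.6
  F: 0 + 2(44.58) = 89.16

359 mol/s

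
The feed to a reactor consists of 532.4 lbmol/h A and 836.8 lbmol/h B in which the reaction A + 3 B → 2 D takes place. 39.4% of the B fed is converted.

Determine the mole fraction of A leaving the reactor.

B reacted = 0.394 × 836.8 = 329.7 lbmol/h; ν_B = −3, so ξ = 329.7/3 = 109.9 lbmol/h.
Outlet amounts (n = n₀ + ν ξ):
  A: 532.4 − 1(109.9) = 422.5
  B: 836.8 − 3(109.9) = 507.1
  D: 0 + 2(109.9) = 219.8
Total out = 1149 lbmol/h; y_A = 422.5 / 1149 = 0.3676.

0.368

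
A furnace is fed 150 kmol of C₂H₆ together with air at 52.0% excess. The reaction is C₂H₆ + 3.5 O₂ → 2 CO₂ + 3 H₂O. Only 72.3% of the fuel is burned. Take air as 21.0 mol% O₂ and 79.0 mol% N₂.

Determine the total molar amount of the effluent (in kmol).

4000 kmol

Stoichiometric O₂ = 3.5 × 150 = 525 kmol; O₂ fed = 525 × 1.520 = 798 kmol.
N₂ fed = 798 × 79/21 = 3002 kmol.
Fuel reacted = 0.723 × 150 → ξ = 108.5 kmol.
Outlet (n = n₀ + ν ξ):
  C₂H₆: 150 − 1(108.5) = 41.55
  O₂: 798 − 3.5(108.5) = 418.4
  N₂: 3002 (inert)
  CO₂: 0 + 2(108.5) = 216.9
  H₂O: 0 + 3(108.5) = 325.4
Total out = 41.55 + 418.4 + 3002 + 216.9 + 325.4 = 4004 kmol.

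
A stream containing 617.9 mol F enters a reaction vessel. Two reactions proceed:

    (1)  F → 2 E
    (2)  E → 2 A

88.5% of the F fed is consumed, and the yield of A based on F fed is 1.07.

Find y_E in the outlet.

0.51

Conversion of F: F consumed = 1ξ₁ = 0.885 × 617.9 → ξ₁ = 546.8 mol.
Yield of A: 2ξ₂ / 617.9 = 1.07 → ξ₂ = 330.6 mol.
Outlet amounts (n = n₀ + Σ ν·ξ):
  F: 617.9 − 1(546.8) = 71.06
  E: 0 + 2(546.8) − 1(330.6) = 763.1
  A: 0 + 2(330.6) = 661.2
Total out = 1495 mol; y_E = 763.1 / 1495 = 0.5103.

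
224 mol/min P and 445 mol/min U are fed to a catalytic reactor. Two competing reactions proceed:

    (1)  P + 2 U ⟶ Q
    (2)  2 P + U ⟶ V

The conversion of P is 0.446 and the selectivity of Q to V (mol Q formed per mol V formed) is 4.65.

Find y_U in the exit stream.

0.581

Conversion of P: P consumed = 0.446 × 224 = 99.9 mol/min = 1ξ₁ + 2ξ₂.
Selectivity: 1ξ₁ / (1ξ₂) = 4.65 → ξ₁ = 4.65 ξ₂.
Substitute: (1·4.65 + 2) ξ₂ = 99.9 → ξ₂ = 15.02 mol/min, ξ₁ = 69.86 mol/min.
Outlet amounts (n = n₀ + Σ ν·ξ):
  P: 224 − 1(69.86) − 2(15.02) = 124.1
  U: 445 − 2(69.86) − 1(15.02) = 290.3
  Q: 0 + 1(69.86) = 69.86
  V: 0 + 1(15.02) = 15.02
Total out = 499.2 mol/min; y_U = 290.3 / 499.2 = 0.5814.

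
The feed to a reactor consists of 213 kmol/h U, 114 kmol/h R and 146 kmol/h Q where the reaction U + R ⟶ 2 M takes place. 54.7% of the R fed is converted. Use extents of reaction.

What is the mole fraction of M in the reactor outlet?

0.264

R reacted = 0.547 × 114 = 62.36 kmol/h; ν_R = −1, so ξ = 62.36/1 = 62.36 kmol/h.
Outlet amounts (n = n₀ + ν ξ):
  U: 213 − 1(62.36) = 150.6
  R: 114 − 1(62.36) = 51.64
  M: 0 + 2(62.36) = 124.7
  Q: 146 (inert)
Total out = 473 kmol/h; y_M = 124.7 / 473 = 0.2637.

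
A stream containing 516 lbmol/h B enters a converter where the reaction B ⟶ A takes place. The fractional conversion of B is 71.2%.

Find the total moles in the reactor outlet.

516 lbmol/h

B reacted = 0.712 × 516 = 367.4 lbmol/h; ν_B = −1, so ξ = 367.4/1 = 367.4 lbmol/h.
Outlet amounts (n = n₀ + ν ξ):
  B: 516 − 1(367.4) = 148.6
  A: 0 + 1(367.4) = 367.4
Total out = 148.6 + 367.4 = 516 lbmol/h.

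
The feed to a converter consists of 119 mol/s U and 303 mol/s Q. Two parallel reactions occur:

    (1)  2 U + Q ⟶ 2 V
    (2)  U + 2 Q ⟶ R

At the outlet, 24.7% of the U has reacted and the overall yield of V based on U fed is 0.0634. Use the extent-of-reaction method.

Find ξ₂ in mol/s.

Yield of V: 2ξ₁ / 119 = 0.0634 → ξ₁ = 3.772 mol/s.
Conversion of U: 2ξ₁ + 1ξ₂ = 0.247 × 119 = 29.39 → ξ₂ = 21.85 mol/s.
Outlet amounts (n = n₀ + Σ ν·ξ):
  U: 119 − 2(3.772) − 1(21.85) = 89.61
  Q: 303 − 1(3.772) − 2(21.85) = 255.5
  V: 0 + 2(3.772) = 7.545
  R: 0 + 1(21.85) = 21.85

ξ₂ = 21.8 mol/s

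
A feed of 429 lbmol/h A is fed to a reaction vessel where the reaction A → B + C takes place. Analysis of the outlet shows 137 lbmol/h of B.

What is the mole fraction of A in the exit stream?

For B: n = n₀ + 1ξ → 137 = 0 + 1ξ, giving ξ = 137 lbmol/h.
Outlet amounts (n = n₀ + ν ξ):
  A: 429 − 1(137) = 292
  B: 0 + 1(137) = 137
  C: 0 + 1(137) = 137
Total out = 566 lbmol/h; y_A = 292 / 566 = 0.5159.

0.516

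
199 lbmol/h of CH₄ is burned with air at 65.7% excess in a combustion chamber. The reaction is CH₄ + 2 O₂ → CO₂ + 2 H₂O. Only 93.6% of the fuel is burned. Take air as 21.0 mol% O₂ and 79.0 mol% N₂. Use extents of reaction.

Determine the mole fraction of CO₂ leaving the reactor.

0.0558

Stoichiometric O₂ = 2 × 199 = 398 lbmol/h; O₂ fed = 398 × 1.657 = 659.5 lbmol/h.
N₂ fed = 659.5 × 79/21 = 2481 lbmol/h.
Fuel reacted = 0.936 × 199 → ξ = 186.3 lbmol/h.
Outlet (n = n₀ + ν ξ):
  CH₄: 199 − 1(186.3) = 12.74
  O₂: 659.5 − 2(186.3) = 287
  N₂: 2481 (inert)
  CO₂: 0 + 1(186.3) = 186.3
  H₂O: 0 + 2(186.3) = 372.5
Total out = 3339 lbmol/h; y_CO₂ = 186.3 / 3339 = 0.05578.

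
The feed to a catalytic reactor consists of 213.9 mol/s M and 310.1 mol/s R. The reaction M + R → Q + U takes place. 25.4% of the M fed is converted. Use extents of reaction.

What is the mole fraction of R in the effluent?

0.488

M reacted = 0.254 × 213.9 = 54.33 mol/s; ν_M = −1, so ξ = 54.33/1 = 54.33 mol/s.
Outlet amounts (n = n₀ + ν ξ):
  M: 213.9 − 1(54.33) = 159.6
  R: 310.1 − 1(54.33) = 255.8
  Q: 0 + 1(54.33) = 54.33
  U: 0 + 1(54.33) = 54.33
Total out = 524 mol/s; y_R = 255.8 / 524 = 0.4881.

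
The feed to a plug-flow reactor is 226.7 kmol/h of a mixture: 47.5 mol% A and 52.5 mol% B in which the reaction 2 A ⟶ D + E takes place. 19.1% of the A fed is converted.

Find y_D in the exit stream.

A reacted = 0.191 × 107.7 = 20.57 kmol/h; ν_A = −2, so ξ = 20.57/2 = 10.28 kmol/h.
Outlet amounts (n = n₀ + ν ξ):
  A: 107.7 − 2(10.28) = 87.12
  D: 0 + 1(10.28) = 10.28
  E: 0 + 1(10.28) = 10.28
  B: 119 (inert)
Total out = 226.7 kmol/h; y_D = 10.28 / 226.7 = 0.04536.

0.0454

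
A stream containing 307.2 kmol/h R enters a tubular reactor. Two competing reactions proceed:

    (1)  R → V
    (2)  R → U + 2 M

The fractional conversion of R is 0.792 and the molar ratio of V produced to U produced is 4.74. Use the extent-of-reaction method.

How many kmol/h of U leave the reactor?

42.4 kmol/h

Conversion of R: R consumed = 0.792 × 307.2 = 243.3 kmol/h = 1ξ₁ + 1ξ₂.
Selectivity: 1ξ₁ / (1ξ₂) = 4.74 → ξ₁ = 4.74 ξ₂.
Substitute: (1·4.74 + 1) ξ₂ = 243.3 → ξ₂ = 42.39 kmol/h, ξ₁ = 200.9 kmol/h.
Outlet amounts (n = n₀ + Σ ν·ξ):
  R: 307.2 − 1(200.9) − 1(42.39) = 63.9
  V: 0 + 1(200.9) = 200.9
  U: 0 + 1(42.39) = 42.39
  M: 0 + 2(42.39) = 84.77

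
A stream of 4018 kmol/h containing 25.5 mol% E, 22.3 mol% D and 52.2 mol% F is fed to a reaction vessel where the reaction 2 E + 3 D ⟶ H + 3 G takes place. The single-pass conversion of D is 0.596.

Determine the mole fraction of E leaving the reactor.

0.174

D reacted = 0.596 × 896 = 534 kmol/h; ν_D = −3, so ξ = 534/3 = 178 kmol/h.
Outlet amounts (n = n₀ + ν ξ):
  E: 1025 − 2(178) = 668.6
  D: 896 − 3(178) = 362
  H: 0 + 1(178) = 178
  G: 0 + 3(178) = 534
  F: 2097 (inert)
Total out = 3840 kmol/h; y_E = 668.6 / 3840 = 0.1741.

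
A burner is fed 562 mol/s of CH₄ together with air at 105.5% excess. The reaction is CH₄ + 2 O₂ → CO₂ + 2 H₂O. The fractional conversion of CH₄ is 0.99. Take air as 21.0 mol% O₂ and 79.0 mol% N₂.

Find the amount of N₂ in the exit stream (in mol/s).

8690 mol/s

Stoichiometric O₂ = 2 × 562 = 1124 mol/s; O₂ fed = 1124 × 2.055 = 2310 mol/s.
N₂ fed = 2310 × 79/21 = 8689 mol/s.
Fuel reacted = 0.99 × 562 → ξ = 556.4 mol/s.
Outlet (n = n₀ + ν ξ):
  CH₄: 562 − 1(556.4) = 5.62
  O₂: 2310 − 2(556.4) = 1197
  N₂: 8689 (inert)
  CO₂: 0 + 1(556.4) = 556.4
  H₂O: 0 + 2(556.4) = 1113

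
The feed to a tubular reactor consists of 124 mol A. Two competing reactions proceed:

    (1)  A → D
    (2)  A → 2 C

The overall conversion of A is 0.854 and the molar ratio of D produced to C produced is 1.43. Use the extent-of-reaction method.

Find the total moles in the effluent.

151 mol

Conversion of A: A consumed = 0.854 × 124 = 105.9 mol = 1ξ₁ + 1ξ₂.
Selectivity: 1ξ₁ / (2ξ₂) = 1.43 → ξ₁ = 2.86 ξ₂.
Substitute: (1·2.86 + 1) ξ₂ = 105.9 → ξ₂ = 27.43 mol, ξ₁ = 78.46 mol.
Outlet amounts (n = n₀ + Σ ν·ξ):
  A: 124 − 1(78.46) − 1(27.43) = 18.1
  D: 0 + 1(78.46) = 78.46
  C: 0 + 2(27.43) = 54.87
Total out = 18.1 + 78.46 + 54.87 = 151.4 mol.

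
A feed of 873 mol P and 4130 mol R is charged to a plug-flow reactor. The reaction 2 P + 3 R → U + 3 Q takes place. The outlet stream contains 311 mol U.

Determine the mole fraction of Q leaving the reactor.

For U: n = n₀ + 1ξ → 311 = 0 + 1ξ, giving ξ = 311 mol.
Outlet amounts (n = n₀ + ν ξ):
  P: 873 − 2(311) = 251
  R: 4130 − 3(311) = 3197
  U: 0 + 1(311) = 311
  Q: 0 + 3(311) = 933
Total out = 4692 mol; y_Q = 933 / 4692 = 0.1988.

0.199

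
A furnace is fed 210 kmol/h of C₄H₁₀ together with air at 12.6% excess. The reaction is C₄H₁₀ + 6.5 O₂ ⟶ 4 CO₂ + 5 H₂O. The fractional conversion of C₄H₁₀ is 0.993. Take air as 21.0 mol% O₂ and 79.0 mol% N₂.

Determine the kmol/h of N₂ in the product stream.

Stoichiometric O₂ = 6.5 × 210 = 1365 kmol/h; O₂ fed = 1365 × 1.126 = 1537 kmol/h.
N₂ fed = 1537 × 79/21 = 5782 kmol/h.
Fuel reacted = 0.993 × 210 → ξ = 208.5 kmol/h.
Outlet (n = n₀ + ν ξ):
  C₄H₁₀: 210 − 1(208.5) = 1.47
  O₂: 1537 − 6.5(208.5) = 181.5
  N₂: 5782 (inert)
  CO₂: 0 + 4(208.5) = 834.1
  H₂O: 0 + 5(208.5) = 1043

5780 kmol/h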